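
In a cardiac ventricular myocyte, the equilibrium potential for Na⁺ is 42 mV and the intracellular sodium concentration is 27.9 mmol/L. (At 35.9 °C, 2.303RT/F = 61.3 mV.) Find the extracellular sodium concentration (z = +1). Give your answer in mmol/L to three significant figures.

Nernst: E = (61.3/1) · log₁₀([out]/[in]), so log₁₀([out]/[in]) = 42.0 × 1 / 61.3 = 0.6852.
[out]/[in] = 10^(0.6852) = 4.843.
[out] = 4.843 × 27.9 = 135.1 mmol/L.

135 mmol/L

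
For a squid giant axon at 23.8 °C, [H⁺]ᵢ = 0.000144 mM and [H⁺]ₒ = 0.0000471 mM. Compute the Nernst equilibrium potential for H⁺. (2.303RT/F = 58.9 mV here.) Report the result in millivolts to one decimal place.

-28.6 mV

E = (58.9/z) · log₁₀([H⁺]_out/[H⁺]_in) with z = +1.
= (58.9/1) · log₁₀(0.0000471/0.000144) = 58.90 · log₁₀(0.3271)
= 58.90 · (-0.4853) = -28.59 mV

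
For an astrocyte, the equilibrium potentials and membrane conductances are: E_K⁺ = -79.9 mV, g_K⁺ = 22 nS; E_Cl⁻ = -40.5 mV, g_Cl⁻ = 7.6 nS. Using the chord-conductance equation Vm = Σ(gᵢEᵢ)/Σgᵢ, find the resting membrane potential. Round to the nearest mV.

Σ gᵢEᵢ = 22·(-79.9) + 7.6·(-40.5) = -2065.60
Σ gᵢ = 22 + 7.6 = 29.6
Vm = -2065.60 / 29.6 = -69.78 mV

-70 mV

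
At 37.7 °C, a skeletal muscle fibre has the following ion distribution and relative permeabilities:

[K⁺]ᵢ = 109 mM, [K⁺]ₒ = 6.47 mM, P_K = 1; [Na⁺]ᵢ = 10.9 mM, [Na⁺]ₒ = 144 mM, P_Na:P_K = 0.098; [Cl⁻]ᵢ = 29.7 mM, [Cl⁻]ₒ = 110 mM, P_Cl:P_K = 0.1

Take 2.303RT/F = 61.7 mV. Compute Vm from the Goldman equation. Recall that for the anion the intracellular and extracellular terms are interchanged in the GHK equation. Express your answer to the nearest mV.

Vm = 61.7 · log₁₀[(Σ P·[cation]ₒ + Σ P·[anion]ᵢ) / (Σ P·[cation]ᵢ + Σ P·[anion]ₒ)]
Numerator = 1×6.47 + 0.098×144 + 0.1×29.7 = 23.55
Denominator = 1×109 + 0.098×10.9 + 0.1×110 = 121.1
Vm = 61.7 · log₁₀(0.19453) = 61.7 × (-0.7110) = -43.87 mV

-44 mV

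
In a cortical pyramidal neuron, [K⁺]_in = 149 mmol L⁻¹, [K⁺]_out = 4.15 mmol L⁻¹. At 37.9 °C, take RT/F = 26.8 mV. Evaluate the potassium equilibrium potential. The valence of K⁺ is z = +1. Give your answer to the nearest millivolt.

-96 mV

E = (26.8/z) · ln([K⁺]_out/[K⁺]_in) with z = +1.
= (26.8/1) · ln(4.15/149) = 26.80 · ln(0.02785)
= 26.80 · (-3.5808) = -95.97 mV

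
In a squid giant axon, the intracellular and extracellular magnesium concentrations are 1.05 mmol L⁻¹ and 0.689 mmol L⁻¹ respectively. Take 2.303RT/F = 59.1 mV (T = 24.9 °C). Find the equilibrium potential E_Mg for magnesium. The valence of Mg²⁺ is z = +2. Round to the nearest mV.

E = (59.1/z) · log₁₀([Mg²⁺]_out/[Mg²⁺]_in) with z = +2.
= (59.1/2) · log₁₀(0.689/1.05) = 29.55 · log₁₀(0.6562)
= 29.55 · (-0.1830) = -5.41 mV

-5 mV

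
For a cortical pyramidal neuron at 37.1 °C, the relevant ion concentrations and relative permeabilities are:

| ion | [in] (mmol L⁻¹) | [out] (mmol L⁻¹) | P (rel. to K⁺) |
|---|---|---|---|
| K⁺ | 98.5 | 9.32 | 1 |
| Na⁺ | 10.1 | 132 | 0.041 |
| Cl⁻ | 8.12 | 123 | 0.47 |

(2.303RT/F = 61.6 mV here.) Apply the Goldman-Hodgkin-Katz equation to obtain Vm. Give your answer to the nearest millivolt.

Vm = 61.6 · log₁₀[(Σ P·[cation]ₒ + Σ P·[anion]ᵢ) / (Σ P·[cation]ᵢ + Σ P·[anion]ₒ)]
Numerator = 1×9.32 + 0.041×132 + 0.47×8.12 = 18.55
Denominator = 1×98.5 + 0.041×10.1 + 0.47×123 = 156.7
Vm = 61.6 · log₁₀(0.11835) = 61.6 × (-0.9268) = -57.09 mV

-57 mV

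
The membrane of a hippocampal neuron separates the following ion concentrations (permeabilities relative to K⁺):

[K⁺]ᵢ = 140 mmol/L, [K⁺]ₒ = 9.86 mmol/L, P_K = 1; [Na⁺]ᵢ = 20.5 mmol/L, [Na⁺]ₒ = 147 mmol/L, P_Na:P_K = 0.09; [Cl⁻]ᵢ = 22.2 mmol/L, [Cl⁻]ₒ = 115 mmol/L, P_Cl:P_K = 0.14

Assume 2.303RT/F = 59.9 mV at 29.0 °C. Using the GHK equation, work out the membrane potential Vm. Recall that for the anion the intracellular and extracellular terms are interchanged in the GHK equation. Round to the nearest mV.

-47 mV

Vm = 59.9 · log₁₀[(Σ P·[cation]ₒ + Σ P·[anion]ᵢ) / (Σ P·[cation]ᵢ + Σ P·[anion]ₒ)]
Numerator = 1×9.86 + 0.09×147 + 0.14×22.2 = 26.2
Denominator = 1×140 + 0.09×20.5 + 0.14×115 = 157.9
Vm = 59.9 · log₁₀(0.16587) = 59.9 × (-0.7802) = -46.74 mV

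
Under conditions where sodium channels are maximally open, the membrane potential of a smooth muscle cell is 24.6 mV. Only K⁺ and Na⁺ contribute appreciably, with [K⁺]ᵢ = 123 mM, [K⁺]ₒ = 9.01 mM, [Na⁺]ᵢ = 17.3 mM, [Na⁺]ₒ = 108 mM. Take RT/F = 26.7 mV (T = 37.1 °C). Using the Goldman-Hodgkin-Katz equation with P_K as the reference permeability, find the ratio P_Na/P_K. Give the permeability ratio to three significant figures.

Let α = P_Na/P_K. GHK: Vm = 26.7·ln[(Kₒ + α·Naₒ)/(Kᵢ + α·Naᵢ)].
e^(Vm/26.7) = e^(24.6/26.7) = 2.5127
So 2.5127·(Kᵢ + α·Naᵢ) = Kₒ + α·Naₒ → α = (2.5127·123.0 − 9.01) / (108.0 − 2.5127·17.3)
α = (309.1 − 9.01) / (108.0 − 43.47) = 300/64.53 = 4.65

4.65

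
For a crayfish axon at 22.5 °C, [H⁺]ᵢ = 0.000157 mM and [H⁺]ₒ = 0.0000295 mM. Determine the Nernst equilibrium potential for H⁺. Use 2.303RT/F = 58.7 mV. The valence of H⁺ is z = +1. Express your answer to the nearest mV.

-43 mV

E = (58.7/z) · log₁₀([H⁺]_out/[H⁺]_in) with z = +1.
= (58.7/1) · log₁₀(0.0000295/0.000157) = 58.70 · log₁₀(0.1879)
= 58.70 · (-0.7261) = -42.62 mV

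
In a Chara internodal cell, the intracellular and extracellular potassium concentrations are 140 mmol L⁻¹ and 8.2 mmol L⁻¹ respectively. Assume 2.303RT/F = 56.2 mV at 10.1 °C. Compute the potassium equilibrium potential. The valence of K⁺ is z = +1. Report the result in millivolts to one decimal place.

E = (56.2/z) · log₁₀([K⁺]_out/[K⁺]_in) with z = +1.
= (56.2/1) · log₁₀(8.2/140) = 56.20 · log₁₀(0.05857)
= 56.20 · (-1.2323) = -69.26 mV

-69.3 mV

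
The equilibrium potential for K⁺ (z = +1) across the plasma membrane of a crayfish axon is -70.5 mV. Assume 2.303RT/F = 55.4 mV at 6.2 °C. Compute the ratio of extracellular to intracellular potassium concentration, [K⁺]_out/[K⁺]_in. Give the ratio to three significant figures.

0.0534

log₁₀([out]/[in]) = E·z/(55.4) = -70.5 × 1 / 55.4 = -1.2726
[out]/[in] = 10^(-1.2726) = 0.05339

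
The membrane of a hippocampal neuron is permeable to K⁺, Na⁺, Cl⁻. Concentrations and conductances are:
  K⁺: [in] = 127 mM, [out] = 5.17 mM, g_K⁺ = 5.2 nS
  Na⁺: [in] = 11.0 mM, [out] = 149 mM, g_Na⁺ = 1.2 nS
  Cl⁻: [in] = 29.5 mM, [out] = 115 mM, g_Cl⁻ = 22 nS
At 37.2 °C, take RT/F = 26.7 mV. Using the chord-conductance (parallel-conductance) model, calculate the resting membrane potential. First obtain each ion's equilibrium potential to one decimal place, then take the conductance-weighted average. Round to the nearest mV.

E_K⁺ = (26.7/1)·ln(5.17/127) = -85.5 mV
E_Na⁺ = (26.7/1)·ln(149/11.0) = 69.6 mV
E_Cl⁻ = (26.7/-1)·ln(115/29.5) = -36.3 mV
Vm = (Σ gᵢEᵢ)/(Σ gᵢ) = (5.2·-85.5 + 1.2·69.6 + 22·-36.3) / (5.2 + 1.2 + 22)
= -1159.68 / 28.4 = -40.83 mV

-41 mV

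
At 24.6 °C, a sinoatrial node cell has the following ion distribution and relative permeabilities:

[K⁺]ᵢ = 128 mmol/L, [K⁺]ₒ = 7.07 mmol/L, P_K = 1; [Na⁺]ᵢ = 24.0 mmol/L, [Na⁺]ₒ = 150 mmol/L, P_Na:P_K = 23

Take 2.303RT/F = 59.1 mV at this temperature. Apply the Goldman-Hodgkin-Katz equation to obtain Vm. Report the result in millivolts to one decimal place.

Vm = 59.1 · log₁₀[(Σ P·[cation]ₒ + Σ P·[anion]ᵢ) / (Σ P·[cation]ᵢ + Σ P·[anion]ₒ)]
Numerator = 1×7.07 + 23×150 = 3457
Denominator = 1×128 + 23×24.0 = 680
Vm = 59.1 · log₁₀(5.0839) = 59.1 × (0.7062) = 41.74 mV

41.7 mV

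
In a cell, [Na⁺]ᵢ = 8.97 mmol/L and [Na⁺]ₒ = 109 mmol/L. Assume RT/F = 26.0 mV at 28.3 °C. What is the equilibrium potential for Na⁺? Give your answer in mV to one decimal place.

E = (26.0/z) · ln([Na⁺]_out/[Na⁺]_in) with z = +1.
= (26.0/1) · ln(109/8.97) = 26.00 · ln(12.15)
= 26.00 · (2.4975) = 64.93 mV

64.9 mV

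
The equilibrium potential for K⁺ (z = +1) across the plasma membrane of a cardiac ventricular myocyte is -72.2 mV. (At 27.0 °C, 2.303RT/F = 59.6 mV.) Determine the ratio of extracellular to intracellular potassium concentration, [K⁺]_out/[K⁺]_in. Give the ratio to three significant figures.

0.0615

log₁₀([out]/[in]) = E·z/(59.6) = -72.2 × 1 / 59.6 = -1.2114
[out]/[in] = 10^(-1.2114) = 0.06146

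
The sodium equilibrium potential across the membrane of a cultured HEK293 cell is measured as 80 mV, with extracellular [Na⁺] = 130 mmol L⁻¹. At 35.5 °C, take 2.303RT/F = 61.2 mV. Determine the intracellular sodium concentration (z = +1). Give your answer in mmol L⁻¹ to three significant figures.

6.41 mmol L⁻¹

Nernst: E = (61.2/1) · log₁₀([out]/[in]), so log₁₀([out]/[in]) = 80.0 × 1 / 61.2 = 1.3072.
[out]/[in] = 10^(1.3072) = 20.29.
[in] = 130 / 20.29 = 6.408 mmol L⁻¹.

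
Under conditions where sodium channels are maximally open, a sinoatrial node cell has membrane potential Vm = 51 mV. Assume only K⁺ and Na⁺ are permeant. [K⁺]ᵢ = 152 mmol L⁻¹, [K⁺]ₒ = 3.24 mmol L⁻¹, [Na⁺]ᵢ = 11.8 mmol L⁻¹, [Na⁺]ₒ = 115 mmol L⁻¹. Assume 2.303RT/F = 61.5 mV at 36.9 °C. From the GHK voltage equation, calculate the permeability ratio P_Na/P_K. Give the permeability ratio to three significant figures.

28.9

Let α = P_Na/P_K. GHK: Vm = 61.5·log₁₀[(Kₒ + α·Naₒ)/(Kᵢ + α·Naᵢ)].
10^(Vm/61.5) = 10^(51.0/61.5) = 6.7494
So 6.7494·(Kᵢ + α·Naᵢ) = Kₒ + α·Naₒ → α = (6.7494·152.0 − 3.24) / (115.0 − 6.7494·11.8)
α = (1026 − 3.24) / (115.0 − 79.64) = 1023/35.36 = 28.92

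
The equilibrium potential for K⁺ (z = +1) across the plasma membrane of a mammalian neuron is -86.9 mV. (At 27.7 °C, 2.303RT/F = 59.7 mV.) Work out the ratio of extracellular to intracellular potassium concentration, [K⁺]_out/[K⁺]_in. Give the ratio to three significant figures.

0.0350

log₁₀([out]/[in]) = E·z/(59.7) = -86.9 × 1 / 59.7 = -1.4556
[out]/[in] = 10^(-1.4556) = 0.03503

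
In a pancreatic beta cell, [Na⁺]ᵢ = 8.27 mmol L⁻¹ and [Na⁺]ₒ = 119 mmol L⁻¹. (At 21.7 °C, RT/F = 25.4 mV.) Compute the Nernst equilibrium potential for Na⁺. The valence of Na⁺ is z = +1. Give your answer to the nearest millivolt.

68 mV

E = (25.4/z) · ln([Na⁺]_out/[Na⁺]_in) with z = +1.
= (25.4/1) · ln(119/8.27) = 25.40 · ln(14.39)
= 25.40 · (2.6665) = 67.73 mV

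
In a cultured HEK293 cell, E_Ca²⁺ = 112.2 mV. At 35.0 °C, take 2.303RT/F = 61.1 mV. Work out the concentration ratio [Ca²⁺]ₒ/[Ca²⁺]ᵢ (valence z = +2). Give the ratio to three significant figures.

log₁₀([out]/[in]) = E·z/(61.1) = 112.2 × 2 / 61.1 = 3.6727
[out]/[in] = 10^(3.6727) = 4706

4710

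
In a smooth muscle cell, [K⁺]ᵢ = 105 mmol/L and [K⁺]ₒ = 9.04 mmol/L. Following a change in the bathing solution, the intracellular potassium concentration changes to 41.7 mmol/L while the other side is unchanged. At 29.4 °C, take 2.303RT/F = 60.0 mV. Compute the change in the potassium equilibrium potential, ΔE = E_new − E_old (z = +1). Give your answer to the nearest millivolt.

E_old = (60.0/1)·log₁₀(9.04/105) = -63.90 mV
E_new = (60.0/1)·log₁₀(9.04/41.7) = -39.84 mV
ΔE = -39.84 − (-63.90) = 24.06 mV

24 mV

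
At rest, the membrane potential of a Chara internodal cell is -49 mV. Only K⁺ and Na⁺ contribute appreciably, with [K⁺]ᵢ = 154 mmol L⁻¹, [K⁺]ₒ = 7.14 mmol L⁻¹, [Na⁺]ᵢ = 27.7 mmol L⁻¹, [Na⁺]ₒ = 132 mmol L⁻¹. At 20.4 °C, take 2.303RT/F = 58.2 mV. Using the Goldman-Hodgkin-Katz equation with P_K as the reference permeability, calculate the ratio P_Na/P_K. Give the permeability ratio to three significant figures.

0.117

Let α = P_Na/P_K. GHK: Vm = 58.2·log₁₀[(Kₒ + α·Naₒ)/(Kᵢ + α·Naᵢ)].
10^(Vm/58.2) = 10^(-49.0/58.2) = 0.1439
So 0.1439·(Kᵢ + α·Naᵢ) = Kₒ + α·Naₒ → α = (0.1439·154.0 − 7.14) / (132.0 − 0.1439·27.7)
α = (22.16 − 7.14) / (132.0 − 3.986) = 15.02/128 = 0.1173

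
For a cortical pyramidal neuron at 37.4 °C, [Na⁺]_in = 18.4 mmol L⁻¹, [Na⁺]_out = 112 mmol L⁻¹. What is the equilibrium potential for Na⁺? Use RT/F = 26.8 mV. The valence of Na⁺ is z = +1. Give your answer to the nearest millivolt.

E = (26.8/z) · ln([Na⁺]_out/[Na⁺]_in) with z = +1.
= (26.8/1) · ln(112/18.4) = 26.80 · ln(6.087)
= 26.80 · (1.8061) = 48.40 mV

48 mV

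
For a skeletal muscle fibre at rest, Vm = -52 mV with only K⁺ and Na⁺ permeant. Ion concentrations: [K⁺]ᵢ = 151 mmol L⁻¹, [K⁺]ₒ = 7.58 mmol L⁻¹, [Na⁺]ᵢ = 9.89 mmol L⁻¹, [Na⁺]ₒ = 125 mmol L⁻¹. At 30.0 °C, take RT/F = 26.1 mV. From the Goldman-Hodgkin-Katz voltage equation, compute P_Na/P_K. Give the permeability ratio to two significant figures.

Let α = P_Na/P_K. GHK: Vm = 26.1·ln[(Kₒ + α·Naₒ)/(Kᵢ + α·Naᵢ)].
e^(Vm/26.1) = e^(-52.0/26.1) = 0.13638
So 0.13638·(Kᵢ + α·Naᵢ) = Kₒ + α·Naₒ → α = (0.13638·151.0 − 7.58) / (125.0 − 0.13638·9.89)
α = (20.59 − 7.58) / (125.0 − 1.349) = 13.01/123.7 = 0.1052

0.11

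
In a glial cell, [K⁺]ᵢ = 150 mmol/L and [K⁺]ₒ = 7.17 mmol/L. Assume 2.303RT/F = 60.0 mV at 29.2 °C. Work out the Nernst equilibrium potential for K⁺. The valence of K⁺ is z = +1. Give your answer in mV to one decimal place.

-79.2 mV

E = (60.0/z) · log₁₀([K⁺]_out/[K⁺]_in) with z = +1.
= (60.0/1) · log₁₀(7.17/150) = 60.00 · log₁₀(0.0478)
= 60.00 · (-1.3206) = -79.23 mV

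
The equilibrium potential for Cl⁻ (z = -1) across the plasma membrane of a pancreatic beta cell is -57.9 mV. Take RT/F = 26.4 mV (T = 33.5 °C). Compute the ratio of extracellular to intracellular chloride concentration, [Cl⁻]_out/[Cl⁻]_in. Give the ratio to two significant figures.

9.0

ln([out]/[in]) = E·z/(26.4) = -57.9 × -1 / 26.4 = 2.1932
[out]/[in] = e^(2.1932) = 8.964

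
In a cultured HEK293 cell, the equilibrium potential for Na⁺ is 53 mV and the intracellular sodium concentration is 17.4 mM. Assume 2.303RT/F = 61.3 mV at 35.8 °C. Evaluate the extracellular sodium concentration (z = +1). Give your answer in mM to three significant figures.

127 mM

Nernst: E = (61.3/1) · log₁₀([out]/[in]), so log₁₀([out]/[in]) = 53.0 × 1 / 61.3 = 0.8646.
[out]/[in] = 10^(0.8646) = 7.322.
[out] = 7.322 × 17.4 = 127.4 mM.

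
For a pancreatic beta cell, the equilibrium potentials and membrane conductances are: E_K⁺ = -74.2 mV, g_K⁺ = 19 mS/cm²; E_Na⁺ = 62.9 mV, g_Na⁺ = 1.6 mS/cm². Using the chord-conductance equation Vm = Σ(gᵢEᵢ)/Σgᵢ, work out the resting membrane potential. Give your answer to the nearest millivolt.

Σ gᵢEᵢ = 19·(-74.2) + 1.6·(62.9) = -1309.16
Σ gᵢ = 19 + 1.6 = 20.6
Vm = -1309.16 / 20.6 = -63.55 mV

-64 mV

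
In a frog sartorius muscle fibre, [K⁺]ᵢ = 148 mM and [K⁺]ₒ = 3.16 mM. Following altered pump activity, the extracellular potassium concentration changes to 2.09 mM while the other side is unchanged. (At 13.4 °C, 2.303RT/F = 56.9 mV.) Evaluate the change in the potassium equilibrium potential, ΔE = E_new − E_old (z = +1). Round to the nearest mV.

-10 mV

E_old = (56.9/1)·log₁₀(3.16/148) = -95.06 mV
E_new = (56.9/1)·log₁₀(2.09/148) = -105.27 mV
ΔE = -105.27 − (-95.06) = -10.22 mV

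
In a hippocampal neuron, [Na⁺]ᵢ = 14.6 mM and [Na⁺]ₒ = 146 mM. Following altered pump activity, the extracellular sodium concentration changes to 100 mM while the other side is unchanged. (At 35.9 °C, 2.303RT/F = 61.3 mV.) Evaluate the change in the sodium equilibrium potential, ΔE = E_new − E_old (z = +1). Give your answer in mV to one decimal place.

E_old = (61.3/1)·log₁₀(146/14.6) = 61.30 mV
E_new = (61.3/1)·log₁₀(100/14.6) = 51.23 mV
ΔE = 51.23 − (61.30) = -10.07 mV

-10.1 mV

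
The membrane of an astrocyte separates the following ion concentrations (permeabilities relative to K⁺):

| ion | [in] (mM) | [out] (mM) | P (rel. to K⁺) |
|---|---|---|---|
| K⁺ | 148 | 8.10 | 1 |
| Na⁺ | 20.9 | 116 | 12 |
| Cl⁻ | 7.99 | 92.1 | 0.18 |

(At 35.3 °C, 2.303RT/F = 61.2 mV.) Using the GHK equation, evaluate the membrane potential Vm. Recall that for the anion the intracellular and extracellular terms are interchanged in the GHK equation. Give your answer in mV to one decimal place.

32.3 mV

Vm = 61.2 · log₁₀[(Σ P·[cation]ₒ + Σ P·[anion]ᵢ) / (Σ P·[cation]ᵢ + Σ P·[anion]ₒ)]
Numerator = 1×8.10 + 12×116 + 0.18×7.99 = 1402
Denominator = 1×148 + 12×20.9 + 0.18×92.1 = 415.4
Vm = 61.2 · log₁₀(3.3741) = 61.2 × (0.5282) = 32.32 mV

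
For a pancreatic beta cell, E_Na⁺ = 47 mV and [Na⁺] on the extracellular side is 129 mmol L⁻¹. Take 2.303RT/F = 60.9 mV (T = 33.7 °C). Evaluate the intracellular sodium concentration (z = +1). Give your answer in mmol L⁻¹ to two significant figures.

Nernst: E = (60.9/1) · log₁₀([out]/[in]), so log₁₀([out]/[in]) = 47.0 × 1 / 60.9 = 0.7718.
[out]/[in] = 10^(0.7718) = 5.912.
[in] = 129 / 5.912 = 21.82 mmol L⁻¹.

22 mmol L⁻¹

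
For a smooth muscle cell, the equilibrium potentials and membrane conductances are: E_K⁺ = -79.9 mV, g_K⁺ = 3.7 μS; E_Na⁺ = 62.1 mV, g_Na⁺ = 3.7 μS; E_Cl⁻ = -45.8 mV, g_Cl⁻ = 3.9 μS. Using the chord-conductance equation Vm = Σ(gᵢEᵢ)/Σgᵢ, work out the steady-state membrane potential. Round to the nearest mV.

-22 mV

Σ gᵢEᵢ = 3.7·(-79.9) + 3.7·(62.1) + 3.9·(-45.8) = -244.48
Σ gᵢ = 3.7 + 3.7 + 3.9 = 11.3
Vm = -244.48 / 11.3 = -21.64 mV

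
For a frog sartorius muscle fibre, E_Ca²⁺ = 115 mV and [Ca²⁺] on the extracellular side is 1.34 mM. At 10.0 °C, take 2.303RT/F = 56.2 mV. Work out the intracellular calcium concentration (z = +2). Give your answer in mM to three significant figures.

0.000108 mM

Nernst: E = (56.2/2) · log₁₀([out]/[in]), so log₁₀([out]/[in]) = 115.0 × 2 / 56.2 = 4.0925.
[out]/[in] = 10^(4.0925) = 1.237e+04.
[in] = 1.34 / 1.237e+04 = 0.0001083 mM.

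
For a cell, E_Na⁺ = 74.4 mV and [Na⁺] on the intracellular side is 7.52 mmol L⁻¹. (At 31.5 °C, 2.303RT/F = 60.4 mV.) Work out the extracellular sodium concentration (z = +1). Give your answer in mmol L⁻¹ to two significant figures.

Nernst: E = (60.4/1) · log₁₀([out]/[in]), so log₁₀([out]/[in]) = 74.4 × 1 / 60.4 = 1.2318.
[out]/[in] = 10^(1.2318) = 17.05.
[out] = 17.05 × 7.52 = 128.2 mmol L⁻¹.

130 mmol L⁻¹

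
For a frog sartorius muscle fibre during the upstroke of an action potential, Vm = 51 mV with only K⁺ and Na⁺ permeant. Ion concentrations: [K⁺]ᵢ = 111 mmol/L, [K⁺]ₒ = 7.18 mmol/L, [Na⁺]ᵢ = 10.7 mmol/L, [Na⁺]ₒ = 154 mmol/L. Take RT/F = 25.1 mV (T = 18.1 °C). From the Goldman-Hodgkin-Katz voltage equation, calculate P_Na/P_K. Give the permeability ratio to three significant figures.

11.6

Let α = P_Na/P_K. GHK: Vm = 25.1·ln[(Kₒ + α·Naₒ)/(Kᵢ + α·Naᵢ)].
e^(Vm/25.1) = e^(51.0/25.1) = 7.6284
So 7.6284·(Kᵢ + α·Naᵢ) = Kₒ + α·Naₒ → α = (7.6284·111.0 − 7.18) / (154.0 − 7.6284·10.7)
α = (846.7 − 7.18) / (154.0 − 81.62) = 839.6/72.38 = 11.6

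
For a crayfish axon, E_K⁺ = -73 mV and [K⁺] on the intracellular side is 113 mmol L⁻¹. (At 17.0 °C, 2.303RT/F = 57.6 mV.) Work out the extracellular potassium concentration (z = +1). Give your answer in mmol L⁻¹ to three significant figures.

Nernst: E = (57.6/1) · log₁₀([out]/[in]), so log₁₀([out]/[in]) = -73.0 × 1 / 57.6 = -1.2674.
[out]/[in] = 10^(-1.2674) = 0.05403.
[out] = 0.05403 × 113 = 6.105 mmol L⁻¹.

6.11 mmol L⁻¹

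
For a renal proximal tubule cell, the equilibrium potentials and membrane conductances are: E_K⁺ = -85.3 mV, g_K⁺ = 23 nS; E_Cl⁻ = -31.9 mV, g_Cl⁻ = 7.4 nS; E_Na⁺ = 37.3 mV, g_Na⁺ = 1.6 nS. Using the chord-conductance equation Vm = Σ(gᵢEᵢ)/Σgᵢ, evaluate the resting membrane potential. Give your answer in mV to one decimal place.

-66.8 mV

Σ gᵢEᵢ = 23·(-85.3) + 7.4·(-31.9) + 1.6·(37.3) = -2138.28
Σ gᵢ = 23 + 7.4 + 1.6 = 32
Vm = -2138.28 / 32 = -66.82 mV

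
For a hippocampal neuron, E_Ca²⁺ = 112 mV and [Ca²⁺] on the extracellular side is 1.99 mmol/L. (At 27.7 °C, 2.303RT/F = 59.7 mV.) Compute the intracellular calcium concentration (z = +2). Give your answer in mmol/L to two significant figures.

0.00035 mmol/L

Nernst: E = (59.7/2) · log₁₀([out]/[in]), so log₁₀([out]/[in]) = 112.0 × 2 / 59.7 = 3.7521.
[out]/[in] = 10^(3.7521) = 5651.
[in] = 1.99 / 5651 = 0.0003522 mmol/L.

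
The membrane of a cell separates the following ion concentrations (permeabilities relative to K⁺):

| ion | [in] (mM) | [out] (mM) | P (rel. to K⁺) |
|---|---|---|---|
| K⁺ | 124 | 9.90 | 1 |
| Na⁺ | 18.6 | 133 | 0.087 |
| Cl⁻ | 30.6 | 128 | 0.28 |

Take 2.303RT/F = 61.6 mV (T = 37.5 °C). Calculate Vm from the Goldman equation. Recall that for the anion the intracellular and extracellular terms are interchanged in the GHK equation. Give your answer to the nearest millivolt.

-45 mV

Vm = 61.6 · log₁₀[(Σ P·[cation]ₒ + Σ P·[anion]ᵢ) / (Σ P·[cation]ᵢ + Σ P·[anion]ₒ)]
Numerator = 1×9.90 + 0.087×133 + 0.28×30.6 = 30.04
Denominator = 1×124 + 0.087×18.6 + 0.28×128 = 161.5
Vm = 61.6 · log₁₀(0.18605) = 61.6 × (-0.7304) = -44.99 mV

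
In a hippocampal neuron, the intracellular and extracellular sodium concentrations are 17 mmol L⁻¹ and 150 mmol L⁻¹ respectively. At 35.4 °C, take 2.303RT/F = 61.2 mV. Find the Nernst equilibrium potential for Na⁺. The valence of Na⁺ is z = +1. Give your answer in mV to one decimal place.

57.9 mV

E = (61.2/z) · log₁₀([Na⁺]_out/[Na⁺]_in) with z = +1.
= (61.2/1) · log₁₀(150/17) = 61.20 · log₁₀(8.824)
= 61.20 · (0.9456) = 57.87 mV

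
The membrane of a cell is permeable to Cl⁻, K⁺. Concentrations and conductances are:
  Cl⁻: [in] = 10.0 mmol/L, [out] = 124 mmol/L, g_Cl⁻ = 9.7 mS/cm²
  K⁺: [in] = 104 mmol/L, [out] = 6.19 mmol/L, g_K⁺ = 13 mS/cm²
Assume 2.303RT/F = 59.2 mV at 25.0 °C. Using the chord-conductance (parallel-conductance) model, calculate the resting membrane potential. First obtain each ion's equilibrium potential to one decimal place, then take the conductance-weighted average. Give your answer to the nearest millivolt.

-69 mV

E_Cl⁻ = (59.2/-1)·log₁₀(124/10.0) = -64.7 mV
E_K⁺ = (59.2/1)·log₁₀(6.19/104) = -72.5 mV
Vm = (Σ gᵢEᵢ)/(Σ gᵢ) = (9.7·-64.7 + 13·-72.5) / (9.7 + 13)
= -1570.09 / 22.7 = -69.17 mV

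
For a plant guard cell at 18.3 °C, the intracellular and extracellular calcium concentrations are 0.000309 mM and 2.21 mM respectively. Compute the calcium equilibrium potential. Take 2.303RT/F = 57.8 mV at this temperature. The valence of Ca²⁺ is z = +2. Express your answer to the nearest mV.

E = (57.8/z) · log₁₀([Ca²⁺]_out/[Ca²⁺]_in) with z = +2.
= (57.8/2) · log₁₀(2.21/0.000309) = 28.90 · log₁₀(7152)
= 28.90 · (3.8544) = 111.39 mV

111 mV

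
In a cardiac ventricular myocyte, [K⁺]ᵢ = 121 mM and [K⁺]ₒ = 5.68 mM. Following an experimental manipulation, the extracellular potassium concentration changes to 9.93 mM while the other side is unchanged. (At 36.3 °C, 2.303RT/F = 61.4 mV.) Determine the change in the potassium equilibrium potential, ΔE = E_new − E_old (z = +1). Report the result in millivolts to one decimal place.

14.9 mV

E_old = (61.4/1)·log₁₀(5.68/121) = -81.57 mV
E_new = (61.4/1)·log₁₀(9.93/121) = -66.67 mV
ΔE = -66.67 − (-81.57) = 14.90 mV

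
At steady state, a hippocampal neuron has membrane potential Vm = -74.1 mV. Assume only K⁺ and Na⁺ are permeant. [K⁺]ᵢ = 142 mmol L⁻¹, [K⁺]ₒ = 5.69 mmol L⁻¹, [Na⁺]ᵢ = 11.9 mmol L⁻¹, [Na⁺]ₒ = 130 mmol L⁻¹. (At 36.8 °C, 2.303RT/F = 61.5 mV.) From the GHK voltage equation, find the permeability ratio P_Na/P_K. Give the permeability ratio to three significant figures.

0.0245

Let α = P_Na/P_K. GHK: Vm = 61.5·log₁₀[(Kₒ + α·Naₒ)/(Kᵢ + α·Naᵢ)].
10^(Vm/61.5) = 10^(-74.1/61.5) = 0.062391
So 0.062391·(Kᵢ + α·Naᵢ) = Kₒ + α·Naₒ → α = (0.062391·142.0 − 5.69) / (130.0 − 0.062391·11.9)
α = (8.86 − 5.69) / (130.0 − 0.7425) = 3.17/129.3 = 0.02452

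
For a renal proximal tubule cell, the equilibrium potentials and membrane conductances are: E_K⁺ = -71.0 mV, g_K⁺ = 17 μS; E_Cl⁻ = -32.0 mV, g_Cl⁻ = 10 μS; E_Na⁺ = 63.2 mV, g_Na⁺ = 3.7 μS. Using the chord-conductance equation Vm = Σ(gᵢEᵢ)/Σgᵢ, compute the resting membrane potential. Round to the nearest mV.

Σ gᵢEᵢ = 17·(-71.0) + 10·(-32.0) + 3.7·(63.2) = -1293.16
Σ gᵢ = 17 + 10 + 3.7 = 30.7
Vm = -1293.16 / 30.7 = -42.12 mV

-42 mV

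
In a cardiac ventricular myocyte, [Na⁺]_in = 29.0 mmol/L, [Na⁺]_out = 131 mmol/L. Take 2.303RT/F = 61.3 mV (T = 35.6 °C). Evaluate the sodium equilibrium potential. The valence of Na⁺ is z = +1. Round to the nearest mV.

40 mV

E = (61.3/z) · log₁₀([Na⁺]_out/[Na⁺]_in) with z = +1.
= (61.3/1) · log₁₀(131/29.0) = 61.30 · log₁₀(4.517)
= 61.30 · (0.6549) = 40.14 mV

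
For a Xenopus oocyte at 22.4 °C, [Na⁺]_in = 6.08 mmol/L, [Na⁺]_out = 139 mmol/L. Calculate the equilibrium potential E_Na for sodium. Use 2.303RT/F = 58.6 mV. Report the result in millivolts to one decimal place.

79.6 mV

E = (58.6/z) · log₁₀([Na⁺]_out/[Na⁺]_in) with z = +1.
= (58.6/1) · log₁₀(139/6.08) = 58.60 · log₁₀(22.86)
= 58.60 · (1.3591) = 79.64 mV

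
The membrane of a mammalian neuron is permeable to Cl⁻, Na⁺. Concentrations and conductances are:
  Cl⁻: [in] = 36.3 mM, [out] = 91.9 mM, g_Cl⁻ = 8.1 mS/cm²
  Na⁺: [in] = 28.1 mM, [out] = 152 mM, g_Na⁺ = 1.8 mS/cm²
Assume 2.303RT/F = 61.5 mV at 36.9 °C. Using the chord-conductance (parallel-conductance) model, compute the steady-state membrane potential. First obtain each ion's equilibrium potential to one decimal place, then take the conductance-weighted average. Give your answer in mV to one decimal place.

E_Cl⁻ = (61.5/-1)·log₁₀(91.9/36.3) = -24.8 mV
E_Na⁺ = (61.5/1)·log₁₀(152/28.1) = 45.1 mV
Vm = (Σ gᵢEᵢ)/(Σ gᵢ) = (8.1·-24.8 + 1.8·45.1) / (8.1 + 1.8)
= -119.70 / 9.9 = -12.09 mV

-12.1 mV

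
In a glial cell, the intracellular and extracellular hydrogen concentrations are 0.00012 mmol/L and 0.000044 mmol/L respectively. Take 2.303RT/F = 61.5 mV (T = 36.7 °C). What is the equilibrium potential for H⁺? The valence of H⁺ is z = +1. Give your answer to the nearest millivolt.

-27 mV

E = (61.5/z) · log₁₀([H⁺]_out/[H⁺]_in) with z = +1.
= (61.5/1) · log₁₀(0.000044/0.00012) = 61.50 · log₁₀(0.3667)
= 61.50 · (-0.4357) = -26.80 mV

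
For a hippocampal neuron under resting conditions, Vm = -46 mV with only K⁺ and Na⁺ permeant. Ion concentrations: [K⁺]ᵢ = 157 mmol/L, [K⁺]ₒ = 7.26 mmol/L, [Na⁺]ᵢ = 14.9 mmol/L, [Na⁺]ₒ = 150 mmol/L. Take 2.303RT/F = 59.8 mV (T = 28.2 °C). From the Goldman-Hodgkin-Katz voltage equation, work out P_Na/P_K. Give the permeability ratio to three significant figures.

0.132

Let α = P_Na/P_K. GHK: Vm = 59.8·log₁₀[(Kₒ + α·Naₒ)/(Kᵢ + α·Naᵢ)].
10^(Vm/59.8) = 10^(-46.0/59.8) = 0.17013
So 0.17013·(Kᵢ + α·Naᵢ) = Kₒ + α·Naₒ → α = (0.17013·157.0 − 7.26) / (150.0 − 0.17013·14.9)
α = (26.71 − 7.26) / (150.0 − 2.535) = 19.45/147.5 = 0.1319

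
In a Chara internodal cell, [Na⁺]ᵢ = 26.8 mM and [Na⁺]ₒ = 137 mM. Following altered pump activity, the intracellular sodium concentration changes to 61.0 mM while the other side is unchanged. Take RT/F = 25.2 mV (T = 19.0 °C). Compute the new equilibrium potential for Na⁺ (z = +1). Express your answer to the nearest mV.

After the shift: [Na⁺]_out = 137, [Na⁺]_in = 61.0 mM.
E_new = (25.2/1)·ln(137/61.0) = 25.20 · (0.8091) = 20.39 mV

20 mV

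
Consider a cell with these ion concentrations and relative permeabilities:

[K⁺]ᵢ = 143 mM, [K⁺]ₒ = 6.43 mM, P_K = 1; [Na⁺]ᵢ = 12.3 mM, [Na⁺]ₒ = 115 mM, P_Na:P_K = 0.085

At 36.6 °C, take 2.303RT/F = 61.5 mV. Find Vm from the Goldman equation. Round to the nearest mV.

-58 mV

Vm = 61.5 · log₁₀[(Σ P·[cation]ₒ + Σ P·[anion]ᵢ) / (Σ P·[cation]ᵢ + Σ P·[anion]ₒ)]
Numerator = 1×6.43 + 0.085×115 = 16.2
Denominator = 1×143 + 0.085×12.3 = 144
Vm = 61.5 · log₁₀(0.1125) = 61.5 × (-0.9489) = -58.35 mV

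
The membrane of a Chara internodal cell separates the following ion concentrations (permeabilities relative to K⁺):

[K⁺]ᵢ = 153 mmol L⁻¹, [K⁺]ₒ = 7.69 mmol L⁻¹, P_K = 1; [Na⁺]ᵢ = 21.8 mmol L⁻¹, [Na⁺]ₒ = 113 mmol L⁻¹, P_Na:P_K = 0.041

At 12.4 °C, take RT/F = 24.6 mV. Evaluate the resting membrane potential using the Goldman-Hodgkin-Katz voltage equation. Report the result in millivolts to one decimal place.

-62.1 mV

Vm = 24.6 · ln[(Σ P·[cation]ₒ + Σ P·[anion]ᵢ) / (Σ P·[cation]ᵢ + Σ P·[anion]ₒ)]
Numerator = 1×7.69 + 0.041×113 = 12.32
Denominator = 1×153 + 0.041×21.8 = 153.9
Vm = 24.6 · ln(0.080075) = 24.6 × (-2.5248) = -62.11 mV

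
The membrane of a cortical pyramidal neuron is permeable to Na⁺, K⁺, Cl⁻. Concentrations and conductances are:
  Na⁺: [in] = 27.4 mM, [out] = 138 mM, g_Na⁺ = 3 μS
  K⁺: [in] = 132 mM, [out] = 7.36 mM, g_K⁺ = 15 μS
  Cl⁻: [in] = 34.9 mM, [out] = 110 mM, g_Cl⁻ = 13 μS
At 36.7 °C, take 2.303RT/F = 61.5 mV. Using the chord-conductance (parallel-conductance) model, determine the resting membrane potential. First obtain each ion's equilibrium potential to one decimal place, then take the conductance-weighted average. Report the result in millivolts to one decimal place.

-46.0 mV

E_Na⁺ = (61.5/1)·log₁₀(138/27.4) = 43.2 mV
E_K⁺ = (61.5/1)·log₁₀(7.36/132) = -77.1 mV
E_Cl⁻ = (61.5/-1)·log₁₀(110/34.9) = -30.7 mV
Vm = (Σ gᵢEᵢ)/(Σ gᵢ) = (3·43.2 + 15·-77.1 + 13·-30.7) / (3 + 15 + 13)
= -1426.00 / 31 = -46.00 mV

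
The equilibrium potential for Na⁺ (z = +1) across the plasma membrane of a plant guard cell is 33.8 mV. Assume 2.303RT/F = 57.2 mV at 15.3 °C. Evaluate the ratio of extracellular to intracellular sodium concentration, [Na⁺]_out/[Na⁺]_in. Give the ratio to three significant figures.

log₁₀([out]/[in]) = E·z/(57.2) = 33.8 × 1 / 57.2 = 0.5909
[out]/[in] = 10^(0.5909) = 3.899

3.90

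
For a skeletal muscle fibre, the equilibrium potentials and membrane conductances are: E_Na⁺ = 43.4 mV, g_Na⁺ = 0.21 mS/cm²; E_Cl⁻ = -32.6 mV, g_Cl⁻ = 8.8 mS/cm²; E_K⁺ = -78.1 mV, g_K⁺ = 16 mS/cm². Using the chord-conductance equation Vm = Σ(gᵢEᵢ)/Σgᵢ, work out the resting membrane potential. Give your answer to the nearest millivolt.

-61 mV

Σ gᵢEᵢ = 0.21·(43.4) + 8.8·(-32.6) + 16·(-78.1) = -1527.37
Σ gᵢ = 0.21 + 8.8 + 16 = 25.01
Vm = -1527.37 / 25.01 = -61.07 mV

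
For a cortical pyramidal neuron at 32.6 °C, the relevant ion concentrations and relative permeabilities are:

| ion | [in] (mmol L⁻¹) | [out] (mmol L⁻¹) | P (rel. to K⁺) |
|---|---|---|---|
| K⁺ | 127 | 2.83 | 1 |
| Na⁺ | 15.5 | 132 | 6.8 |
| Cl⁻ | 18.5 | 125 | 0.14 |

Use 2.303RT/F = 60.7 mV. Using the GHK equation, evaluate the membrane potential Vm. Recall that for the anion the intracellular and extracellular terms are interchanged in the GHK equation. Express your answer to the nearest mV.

Vm = 60.7 · log₁₀[(Σ P·[cation]ₒ + Σ P·[anion]ᵢ) / (Σ P·[cation]ᵢ + Σ P·[anion]ₒ)]
Numerator = 1×2.83 + 6.8×132 + 0.14×18.5 = 903
Denominator = 1×127 + 6.8×15.5 + 0.14×125 = 249.9
Vm = 60.7 · log₁₀(3.6135) = 60.7 × (0.5579) = 33.87 mV

34 mV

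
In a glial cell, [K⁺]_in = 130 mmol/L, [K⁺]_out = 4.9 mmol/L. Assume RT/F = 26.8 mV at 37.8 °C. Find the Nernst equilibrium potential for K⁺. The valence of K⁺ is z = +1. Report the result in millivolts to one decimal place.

E = (26.8/z) · ln([K⁺]_out/[K⁺]_in) with z = +1.
= (26.8/1) · ln(4.9/130) = 26.80 · ln(0.03769)
= 26.80 · (-3.2783) = -87.86 mV

-87.9 mV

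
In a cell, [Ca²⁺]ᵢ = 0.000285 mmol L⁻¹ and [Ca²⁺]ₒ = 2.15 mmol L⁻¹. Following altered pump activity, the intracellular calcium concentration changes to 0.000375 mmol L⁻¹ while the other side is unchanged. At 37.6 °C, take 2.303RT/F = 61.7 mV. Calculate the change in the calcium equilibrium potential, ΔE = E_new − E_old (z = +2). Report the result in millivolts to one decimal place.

-3.7 mV

E_old = (61.7/2)·log₁₀(2.15/0.000285) = 119.62 mV
E_new = (61.7/2)·log₁₀(2.15/0.000375) = 115.95 mV
ΔE = 115.95 − (119.62) = -3.68 mV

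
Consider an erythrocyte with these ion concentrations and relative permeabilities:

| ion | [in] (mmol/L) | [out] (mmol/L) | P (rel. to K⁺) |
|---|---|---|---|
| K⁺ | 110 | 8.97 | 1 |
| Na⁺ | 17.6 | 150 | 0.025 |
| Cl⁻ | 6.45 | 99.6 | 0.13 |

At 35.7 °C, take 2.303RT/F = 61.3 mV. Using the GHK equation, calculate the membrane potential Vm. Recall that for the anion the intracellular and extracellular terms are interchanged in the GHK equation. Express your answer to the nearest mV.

Vm = 61.3 · log₁₀[(Σ P·[cation]ₒ + Σ P·[anion]ᵢ) / (Σ P·[cation]ᵢ + Σ P·[anion]ₒ)]
Numerator = 1×8.97 + 0.025×150 + 0.13×6.45 = 13.56
Denominator = 1×110 + 0.025×17.6 + 0.13×99.6 = 123.4
Vm = 61.3 · log₁₀(0.10989) = 61.3 × (-0.9591) = -58.79 mV

-59 mV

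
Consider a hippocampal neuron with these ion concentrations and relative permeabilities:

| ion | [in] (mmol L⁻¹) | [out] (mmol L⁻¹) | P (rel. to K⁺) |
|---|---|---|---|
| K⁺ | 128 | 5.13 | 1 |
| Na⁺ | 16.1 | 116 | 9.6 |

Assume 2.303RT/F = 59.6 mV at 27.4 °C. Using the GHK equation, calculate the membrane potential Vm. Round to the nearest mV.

Vm = 59.6 · log₁₀[(Σ P·[cation]ₒ + Σ P·[anion]ᵢ) / (Σ P·[cation]ᵢ + Σ P·[anion]ₒ)]
Numerator = 1×5.13 + 9.6×116 = 1119
Denominator = 1×128 + 9.6×16.1 = 282.6
Vm = 59.6 · log₁₀(3.9593) = 59.6 × (0.5976) = 35.62 mV

36 mV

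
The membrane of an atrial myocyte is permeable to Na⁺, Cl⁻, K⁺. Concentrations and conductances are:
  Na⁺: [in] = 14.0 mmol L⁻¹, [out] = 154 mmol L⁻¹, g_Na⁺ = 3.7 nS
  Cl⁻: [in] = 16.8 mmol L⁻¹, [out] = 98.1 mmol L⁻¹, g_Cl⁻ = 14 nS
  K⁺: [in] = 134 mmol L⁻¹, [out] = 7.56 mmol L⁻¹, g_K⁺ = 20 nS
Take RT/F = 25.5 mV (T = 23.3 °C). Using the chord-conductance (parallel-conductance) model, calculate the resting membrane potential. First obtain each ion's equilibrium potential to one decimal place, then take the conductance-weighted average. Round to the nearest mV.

-50 mV

E_Na⁺ = (25.5/1)·ln(154/14.0) = 61.1 mV
E_Cl⁻ = (25.5/-1)·ln(98.1/16.8) = -45.0 mV
E_K⁺ = (25.5/1)·ln(7.56/134) = -73.3 mV
Vm = (Σ gᵢEᵢ)/(Σ gᵢ) = (3.7·61.1 + 14·-45.0 + 20·-73.3) / (3.7 + 14 + 20)
= -1869.93 / 37.7 = -49.60 mV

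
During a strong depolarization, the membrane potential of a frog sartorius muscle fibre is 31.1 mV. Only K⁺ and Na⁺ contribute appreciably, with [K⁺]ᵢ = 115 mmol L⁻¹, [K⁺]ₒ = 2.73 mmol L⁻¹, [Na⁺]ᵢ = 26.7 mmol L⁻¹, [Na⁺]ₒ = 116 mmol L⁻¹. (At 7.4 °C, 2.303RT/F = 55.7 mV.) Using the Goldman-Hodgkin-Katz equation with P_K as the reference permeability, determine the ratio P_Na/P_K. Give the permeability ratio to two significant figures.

Let α = P_Na/P_K. GHK: Vm = 55.7·log₁₀[(Kₒ + α·Naₒ)/(Kᵢ + α·Naᵢ)].
10^(Vm/55.7) = 10^(31.1/55.7) = 3.617
So 3.617·(Kᵢ + α·Naᵢ) = Kₒ + α·Naₒ → α = (3.617·115.0 − 2.73) / (116.0 − 3.617·26.7)
α = (416 − 2.73) / (116.0 − 96.57) = 413.2/19.43 = 21.27

21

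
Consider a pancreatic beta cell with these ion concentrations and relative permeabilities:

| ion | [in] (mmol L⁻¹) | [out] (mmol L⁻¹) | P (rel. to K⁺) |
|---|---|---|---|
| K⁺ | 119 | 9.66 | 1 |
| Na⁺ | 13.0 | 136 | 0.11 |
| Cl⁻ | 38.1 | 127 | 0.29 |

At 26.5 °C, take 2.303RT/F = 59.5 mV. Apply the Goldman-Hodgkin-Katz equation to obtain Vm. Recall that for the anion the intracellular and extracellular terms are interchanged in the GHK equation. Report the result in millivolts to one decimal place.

-38.3 mV

Vm = 59.5 · log₁₀[(Σ P·[cation]ₒ + Σ P·[anion]ᵢ) / (Σ P·[cation]ᵢ + Σ P·[anion]ₒ)]
Numerator = 1×9.66 + 0.11×136 + 0.29×38.1 = 35.67
Denominator = 1×119 + 0.11×13.0 + 0.29×127 = 157.3
Vm = 59.5 · log₁₀(0.22682) = 59.5 × (-0.6443) = -38.34 mV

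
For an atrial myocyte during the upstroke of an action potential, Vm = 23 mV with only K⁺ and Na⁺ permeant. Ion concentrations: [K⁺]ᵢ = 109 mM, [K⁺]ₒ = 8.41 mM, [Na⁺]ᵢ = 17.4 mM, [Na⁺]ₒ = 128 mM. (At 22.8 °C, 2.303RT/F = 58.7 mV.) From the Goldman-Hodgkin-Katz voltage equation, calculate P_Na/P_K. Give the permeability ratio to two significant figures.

3.1

Let α = P_Na/P_K. GHK: Vm = 58.7·log₁₀[(Kₒ + α·Naₒ)/(Kᵢ + α·Naᵢ)].
10^(Vm/58.7) = 10^(23.0/58.7) = 2.465
So 2.465·(Kᵢ + α·Naᵢ) = Kₒ + α·Naₒ → α = (2.465·109.0 − 8.41) / (128.0 − 2.465·17.4)
α = (268.7 − 8.41) / (128.0 − 42.89) = 260.3/85.11 = 3.058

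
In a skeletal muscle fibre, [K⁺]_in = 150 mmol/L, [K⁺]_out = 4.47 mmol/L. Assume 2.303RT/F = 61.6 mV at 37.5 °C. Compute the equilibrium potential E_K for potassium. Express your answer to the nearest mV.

E = (61.6/z) · log₁₀([K⁺]_out/[K⁺]_in) with z = +1.
= (61.6/1) · log₁₀(4.47/150) = 61.60 · log₁₀(0.0298)
= 61.60 · (-1.5258) = -93.99 mV

-94 mV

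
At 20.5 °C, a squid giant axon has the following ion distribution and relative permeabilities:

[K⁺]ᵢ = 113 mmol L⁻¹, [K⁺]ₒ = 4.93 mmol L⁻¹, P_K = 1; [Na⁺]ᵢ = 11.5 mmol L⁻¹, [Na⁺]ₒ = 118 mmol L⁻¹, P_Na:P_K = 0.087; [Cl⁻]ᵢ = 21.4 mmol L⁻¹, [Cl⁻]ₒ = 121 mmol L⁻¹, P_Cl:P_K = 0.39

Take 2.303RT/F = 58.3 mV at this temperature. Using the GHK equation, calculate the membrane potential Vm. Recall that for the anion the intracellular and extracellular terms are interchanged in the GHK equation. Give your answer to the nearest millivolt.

-49 mV

Vm = 58.3 · log₁₀[(Σ P·[cation]ₒ + Σ P·[anion]ᵢ) / (Σ P·[cation]ᵢ + Σ P·[anion]ₒ)]
Numerator = 1×4.93 + 0.087×118 + 0.39×21.4 = 23.54
Denominator = 1×113 + 0.087×11.5 + 0.39×121 = 161.2
Vm = 58.3 · log₁₀(0.14605) = 58.3 × (-0.8355) = -48.71 mV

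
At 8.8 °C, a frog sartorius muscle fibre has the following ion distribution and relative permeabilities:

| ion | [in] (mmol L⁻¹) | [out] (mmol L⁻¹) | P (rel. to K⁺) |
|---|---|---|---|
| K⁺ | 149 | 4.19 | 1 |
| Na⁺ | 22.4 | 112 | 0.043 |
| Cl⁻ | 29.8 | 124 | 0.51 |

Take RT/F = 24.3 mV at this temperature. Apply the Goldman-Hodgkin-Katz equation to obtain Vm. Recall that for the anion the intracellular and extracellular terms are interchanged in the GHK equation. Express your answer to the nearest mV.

Vm = 24.3 · ln[(Σ P·[cation]ₒ + Σ P·[anion]ᵢ) / (Σ P·[cation]ᵢ + Σ P·[anion]ₒ)]
Numerator = 1×4.19 + 0.043×112 + 0.51×29.8 = 24.2
Denominator = 1×149 + 0.043×22.4 + 0.51×124 = 213.2
Vm = 24.3 · ln(0.11353) = 24.3 × (-2.1757) = -52.87 mV

-53 mV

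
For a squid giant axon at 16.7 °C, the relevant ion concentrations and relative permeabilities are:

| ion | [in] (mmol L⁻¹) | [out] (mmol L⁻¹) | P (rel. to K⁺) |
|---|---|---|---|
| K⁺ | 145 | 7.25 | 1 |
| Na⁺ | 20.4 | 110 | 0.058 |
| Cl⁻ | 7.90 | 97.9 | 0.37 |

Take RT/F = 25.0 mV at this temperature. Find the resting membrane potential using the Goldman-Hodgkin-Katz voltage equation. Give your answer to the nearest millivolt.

-60 mV

Vm = 25.0 · ln[(Σ P·[cation]ₒ + Σ P·[anion]ᵢ) / (Σ P·[cation]ᵢ + Σ P·[anion]ₒ)]
Numerator = 1×7.25 + 0.058×110 + 0.37×7.90 = 16.55
Denominator = 1×145 + 0.058×20.4 + 0.37×97.9 = 182.4
Vm = 25.0 · ln(0.090748) = 25.0 × (-2.3997) = -59.99 mV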